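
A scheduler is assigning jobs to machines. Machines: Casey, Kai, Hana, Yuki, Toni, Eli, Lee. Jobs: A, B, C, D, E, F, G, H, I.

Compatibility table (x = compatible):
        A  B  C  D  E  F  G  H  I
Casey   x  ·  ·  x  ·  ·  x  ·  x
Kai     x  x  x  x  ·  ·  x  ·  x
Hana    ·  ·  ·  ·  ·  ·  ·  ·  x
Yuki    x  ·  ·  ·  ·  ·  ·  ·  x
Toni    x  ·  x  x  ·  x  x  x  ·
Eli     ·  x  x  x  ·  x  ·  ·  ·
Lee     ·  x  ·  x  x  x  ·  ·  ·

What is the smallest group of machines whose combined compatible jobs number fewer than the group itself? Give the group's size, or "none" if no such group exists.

A matching saturating every machine exists, for instance Casey→D, Kai→G, Hana→I, Yuki→A, Toni→H, Eli→F, Lee→B.
By Hall's marriage theorem, this means |N(S)| ≥ |S| for every subset S, so no violating subset exists.

none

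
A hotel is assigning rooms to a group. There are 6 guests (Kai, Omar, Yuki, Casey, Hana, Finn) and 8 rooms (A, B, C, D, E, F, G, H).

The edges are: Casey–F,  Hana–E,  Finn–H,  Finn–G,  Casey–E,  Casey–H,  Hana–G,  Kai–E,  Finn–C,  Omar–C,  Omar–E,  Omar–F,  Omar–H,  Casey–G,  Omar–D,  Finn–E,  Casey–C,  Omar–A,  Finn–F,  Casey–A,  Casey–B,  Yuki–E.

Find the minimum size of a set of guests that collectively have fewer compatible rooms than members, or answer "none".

2

Take S = {Kai, Yuki}. Its neighbourhood is {E}, so |N(S)| = 1 < |S| = 2.
No single vertex violates Hall's condition since each has at least one neighbour, so 2 is the minimum.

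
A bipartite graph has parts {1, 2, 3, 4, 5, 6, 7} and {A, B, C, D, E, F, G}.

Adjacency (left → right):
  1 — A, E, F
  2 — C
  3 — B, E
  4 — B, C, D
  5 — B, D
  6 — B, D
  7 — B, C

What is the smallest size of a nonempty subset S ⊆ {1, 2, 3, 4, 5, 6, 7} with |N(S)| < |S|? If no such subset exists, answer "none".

4

Take S = {2, 4, 5, 6}. Its neighbourhood is {B, C, D}, so |N(S)| = 3 < |S| = 4.
Every subset of size less than 4 has at least as many neighbours as members, so 4 is the minimum.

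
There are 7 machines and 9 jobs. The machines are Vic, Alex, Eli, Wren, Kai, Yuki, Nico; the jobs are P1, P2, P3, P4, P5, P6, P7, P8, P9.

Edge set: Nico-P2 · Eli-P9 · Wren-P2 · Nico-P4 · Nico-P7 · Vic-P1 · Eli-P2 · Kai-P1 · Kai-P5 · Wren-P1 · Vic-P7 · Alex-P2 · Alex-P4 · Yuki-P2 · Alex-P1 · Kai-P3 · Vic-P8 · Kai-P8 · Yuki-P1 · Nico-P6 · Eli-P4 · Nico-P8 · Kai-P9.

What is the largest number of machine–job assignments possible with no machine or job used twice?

7

A valid assignment of size 7: Vic→P8, Alex→P4, Eli→P9, Wren→P2, Kai→P3, Yuki→P1, Nico→P7.
All 7 machines are matched, so no larger matching exists.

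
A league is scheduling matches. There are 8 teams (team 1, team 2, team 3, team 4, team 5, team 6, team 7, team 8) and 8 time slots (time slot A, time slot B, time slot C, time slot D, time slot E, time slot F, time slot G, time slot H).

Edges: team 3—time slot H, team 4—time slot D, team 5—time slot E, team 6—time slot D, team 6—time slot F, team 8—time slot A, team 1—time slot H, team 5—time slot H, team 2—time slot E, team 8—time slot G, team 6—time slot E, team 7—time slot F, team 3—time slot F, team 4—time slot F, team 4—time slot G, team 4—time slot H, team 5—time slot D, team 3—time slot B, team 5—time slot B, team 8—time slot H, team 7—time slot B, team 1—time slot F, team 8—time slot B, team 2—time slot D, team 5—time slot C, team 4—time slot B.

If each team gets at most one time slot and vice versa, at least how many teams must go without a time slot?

0

One maximum matching: team 1→time slot H, team 2→time slot E, team 3→time slot B, team 4→time slot G, team 5→time slot C, team 6→time slot D, team 7→time slot F, team 8→time slot A.
All 8 teams are matched, so no larger matching exists.
That matches 8 of the 8, leaving 0 unmatched; no matching can do better.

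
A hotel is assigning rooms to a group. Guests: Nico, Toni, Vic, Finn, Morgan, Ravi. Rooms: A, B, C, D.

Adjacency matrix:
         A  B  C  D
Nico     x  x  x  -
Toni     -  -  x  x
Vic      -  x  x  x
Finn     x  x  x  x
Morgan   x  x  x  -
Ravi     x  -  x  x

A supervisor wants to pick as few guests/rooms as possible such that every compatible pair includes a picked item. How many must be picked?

4

The 4 edges Nico–A, Toni–D, Vic–C, Finn–B form a matching, so any vertex cover needs at least 4 vertices (one per matched edge).
Conversely {A, B, C, D} meets every edge and has exactly 4 vertices, so 4 is optimal.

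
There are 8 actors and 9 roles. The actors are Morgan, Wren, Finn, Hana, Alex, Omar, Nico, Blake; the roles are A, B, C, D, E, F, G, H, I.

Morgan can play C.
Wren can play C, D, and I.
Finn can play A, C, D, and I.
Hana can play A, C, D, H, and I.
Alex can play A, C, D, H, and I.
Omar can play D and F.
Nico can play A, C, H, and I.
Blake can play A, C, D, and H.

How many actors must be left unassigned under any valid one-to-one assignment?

One maximum matching: Morgan–C, Wren–D, Finn–I, Hana–H, Alex–A, Omar–F.
The set {Morgan, Wren, Finn, Hana, Alex, Nico, Blake} has only 5 neighbours ({A, C, D, H, I}), so by Hall's theorem at most 6 of the 8 actors can be matched.
That matches 6 of the 8, leaving 2 unmatched; no matching can do better.

2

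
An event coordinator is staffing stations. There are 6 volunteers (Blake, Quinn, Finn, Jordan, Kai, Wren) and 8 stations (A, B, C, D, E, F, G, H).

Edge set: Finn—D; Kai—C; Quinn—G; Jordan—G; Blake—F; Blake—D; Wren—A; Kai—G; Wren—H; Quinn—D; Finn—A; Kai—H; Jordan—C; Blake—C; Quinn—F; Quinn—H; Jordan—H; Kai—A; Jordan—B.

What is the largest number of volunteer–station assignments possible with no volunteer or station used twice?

6

A valid assignment of size 6: Blake→F, Quinn→D, Finn→A, Jordan→B, Kai→C, Wren→H.
This saturates every volunteer, so 6 is the maximum.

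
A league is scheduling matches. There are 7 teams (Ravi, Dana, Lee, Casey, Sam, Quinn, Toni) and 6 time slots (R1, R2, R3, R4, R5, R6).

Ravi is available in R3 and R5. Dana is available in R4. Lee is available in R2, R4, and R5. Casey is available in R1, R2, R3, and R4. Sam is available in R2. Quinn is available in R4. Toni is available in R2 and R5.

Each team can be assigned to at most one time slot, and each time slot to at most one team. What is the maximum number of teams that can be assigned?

For example, pair Ravi–R3, Dana–R4, Lee–R5, Casey–R1, Sam–R2.
The set {Dana, Lee, Sam, Quinn, Toni} has only 3 neighbours ({R2, R4, R5}), so by Hall's theorem at most 5 of the 7 teams can be matched.

5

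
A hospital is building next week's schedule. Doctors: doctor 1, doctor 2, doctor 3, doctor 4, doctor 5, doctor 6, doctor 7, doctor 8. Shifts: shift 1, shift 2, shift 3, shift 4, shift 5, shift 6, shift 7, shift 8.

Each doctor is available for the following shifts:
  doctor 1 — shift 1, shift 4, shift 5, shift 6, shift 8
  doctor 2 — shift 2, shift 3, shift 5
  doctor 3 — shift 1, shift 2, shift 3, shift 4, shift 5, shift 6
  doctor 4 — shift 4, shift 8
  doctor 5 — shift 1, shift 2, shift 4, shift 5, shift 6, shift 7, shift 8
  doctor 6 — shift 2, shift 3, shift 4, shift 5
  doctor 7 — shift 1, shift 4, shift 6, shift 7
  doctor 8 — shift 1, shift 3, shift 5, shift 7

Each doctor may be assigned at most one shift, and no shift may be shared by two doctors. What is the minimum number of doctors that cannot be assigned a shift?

For example, pair doctor 1–shift 1, doctor 2–shift 2, doctor 3–shift 6, doctor 4–shift 8, doctor 5–shift 7, doctor 6–shift 3, doctor 7–shift 4, doctor 8–shift 5.
All 8 doctors are matched, so no larger matching exists.
That matches 8 of the 8, leaving 0 unmatched; no matching can do better.

0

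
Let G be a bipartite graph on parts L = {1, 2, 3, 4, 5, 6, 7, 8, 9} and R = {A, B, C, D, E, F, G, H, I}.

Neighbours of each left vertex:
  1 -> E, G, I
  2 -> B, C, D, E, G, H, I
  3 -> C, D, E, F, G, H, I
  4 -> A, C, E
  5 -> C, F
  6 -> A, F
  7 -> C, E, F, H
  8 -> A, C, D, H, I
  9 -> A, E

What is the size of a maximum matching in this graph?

A valid assignment of size 9: 1–I, 2–B, 3–G, 4–C, 5–F, 6–A, 7–H, 8–D, 9–E.
This saturates every left vertex, so 9 is the maximum.

9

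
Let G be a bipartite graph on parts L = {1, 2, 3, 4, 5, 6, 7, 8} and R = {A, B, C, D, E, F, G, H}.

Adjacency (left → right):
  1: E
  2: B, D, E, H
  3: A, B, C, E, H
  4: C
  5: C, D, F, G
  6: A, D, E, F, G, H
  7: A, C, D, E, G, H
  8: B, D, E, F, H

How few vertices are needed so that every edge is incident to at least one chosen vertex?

8

{1, 2, 3, 4, 5, 6, 7, 8} is a vertex cover of size 8: every edge has an endpoint in this set.
No smaller cover exists because 1–E, 2–B, 3–A, 4–C, 5–F, 6–G, 7–D, 8–H is a matching of size 8, and a cover must include an endpoint of each of these disjoint edges (König's theorem).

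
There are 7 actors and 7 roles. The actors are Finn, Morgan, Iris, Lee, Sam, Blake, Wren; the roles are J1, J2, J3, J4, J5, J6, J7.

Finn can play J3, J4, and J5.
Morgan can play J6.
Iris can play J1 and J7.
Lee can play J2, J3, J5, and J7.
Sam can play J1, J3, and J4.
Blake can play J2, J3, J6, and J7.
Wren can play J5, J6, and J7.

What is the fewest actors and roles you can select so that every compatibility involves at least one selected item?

The 7 edges Finn–J4, Morgan–J6, Iris–J1, Lee–J5, Sam–J3, Blake–J2, Wren–J7 form a matching, so any vertex cover needs at least 7 vertices (one per matched edge).
Conversely {Finn, Morgan, Iris, Lee, Sam, Blake, Wren} meets every edge and has exactly 7 vertices, so 7 is optimal.

7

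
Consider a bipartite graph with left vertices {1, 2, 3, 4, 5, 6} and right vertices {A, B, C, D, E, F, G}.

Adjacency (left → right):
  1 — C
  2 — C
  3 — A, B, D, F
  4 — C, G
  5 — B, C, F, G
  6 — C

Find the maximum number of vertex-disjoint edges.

4

A valid assignment of size 4: 1→C, 3→F, 4→G, 5→B.
The set {1, 2, 6} has only 1 neighbour ({C}), so by Hall's theorem at most 4 of the 6 left vertices can be matched.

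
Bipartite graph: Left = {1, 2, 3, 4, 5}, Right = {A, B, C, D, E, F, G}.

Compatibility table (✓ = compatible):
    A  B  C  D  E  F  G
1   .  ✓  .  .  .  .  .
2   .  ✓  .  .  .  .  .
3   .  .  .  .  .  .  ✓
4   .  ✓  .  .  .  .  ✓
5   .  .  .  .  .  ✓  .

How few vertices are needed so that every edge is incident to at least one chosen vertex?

{5, B, G} is a vertex cover of size 3: every edge has an endpoint in this set.
No smaller cover exists because 1–B, 3–G, 5–F is a matching of size 3, and a cover must include an endpoint of each of these disjoint edges (König's theorem).

3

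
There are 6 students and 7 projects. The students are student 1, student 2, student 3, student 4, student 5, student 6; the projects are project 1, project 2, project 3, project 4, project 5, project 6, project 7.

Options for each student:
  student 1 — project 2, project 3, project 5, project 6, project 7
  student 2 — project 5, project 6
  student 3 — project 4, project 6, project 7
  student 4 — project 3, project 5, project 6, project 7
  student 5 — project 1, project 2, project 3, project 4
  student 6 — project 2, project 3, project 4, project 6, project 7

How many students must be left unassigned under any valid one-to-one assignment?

0

For example, pair student 1–project 7, student 2–project 6, student 3–project 4, student 4–project 5, student 5–project 1, student 6–project 3.
This saturates every student, so 6 is the maximum.
That matches 6 of the 6, leaving 0 unmatched; no matching can do better.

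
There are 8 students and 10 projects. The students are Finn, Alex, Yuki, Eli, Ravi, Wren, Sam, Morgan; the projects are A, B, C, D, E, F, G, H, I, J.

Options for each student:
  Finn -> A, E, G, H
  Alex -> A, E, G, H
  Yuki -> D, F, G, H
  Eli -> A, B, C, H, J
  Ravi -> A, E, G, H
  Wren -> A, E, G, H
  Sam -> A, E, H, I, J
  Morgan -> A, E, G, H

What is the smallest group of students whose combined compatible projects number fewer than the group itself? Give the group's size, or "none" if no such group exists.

Take S = {Finn, Alex, Ravi, Wren, Morgan}. Its neighbourhood is {A, E, G, H}, so |N(S)| = 4 < |S| = 5.
Every subset of size less than 5 has at least as many neighbours as members, so 5 is the minimum.

5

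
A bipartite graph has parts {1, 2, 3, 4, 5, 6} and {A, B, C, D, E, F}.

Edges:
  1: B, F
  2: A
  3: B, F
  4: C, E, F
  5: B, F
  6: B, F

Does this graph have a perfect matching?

The set {1, 3, 5, 6} has only 2 neighbours ({B, F}), so by Hall's theorem at most 4 of the 6 left vertices can be matched.
Hence no matching covers every left vertex.

No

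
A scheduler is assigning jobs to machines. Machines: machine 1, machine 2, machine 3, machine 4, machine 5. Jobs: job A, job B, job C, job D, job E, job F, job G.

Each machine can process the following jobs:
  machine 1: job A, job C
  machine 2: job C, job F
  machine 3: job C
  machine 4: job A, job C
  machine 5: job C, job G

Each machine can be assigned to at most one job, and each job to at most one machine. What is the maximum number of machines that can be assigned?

One maximum matching: machine 1–job A, machine 2–job F, machine 3–job C, machine 5–job G.
The set {machine 1, machine 3, machine 4} has only 2 neighbours ({job A, job C}), so by Hall's theorem at most 4 of the 5 machines can be matched.

4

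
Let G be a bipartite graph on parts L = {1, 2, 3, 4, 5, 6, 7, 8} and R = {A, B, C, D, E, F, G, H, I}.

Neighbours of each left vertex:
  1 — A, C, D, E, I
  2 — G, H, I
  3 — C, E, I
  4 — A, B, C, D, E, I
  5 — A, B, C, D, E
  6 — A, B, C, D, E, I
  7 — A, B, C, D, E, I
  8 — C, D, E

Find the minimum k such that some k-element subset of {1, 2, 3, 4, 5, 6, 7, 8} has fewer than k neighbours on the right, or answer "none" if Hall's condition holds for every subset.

Take S = {1, 3, 4, 5, 6, 7, 8}. Its neighbourhood is {A, B, C, D, E, I}, so |N(S)| = 6 < |S| = 7.
Every subset of size less than 7 has at least as many neighbours as members, so 7 is the minimum.

7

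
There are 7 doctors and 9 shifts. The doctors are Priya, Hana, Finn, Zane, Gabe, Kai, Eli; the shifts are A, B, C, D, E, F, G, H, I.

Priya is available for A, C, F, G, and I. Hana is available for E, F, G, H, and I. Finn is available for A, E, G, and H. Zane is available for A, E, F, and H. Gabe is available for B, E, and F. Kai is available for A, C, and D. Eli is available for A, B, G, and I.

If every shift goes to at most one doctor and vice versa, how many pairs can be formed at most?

For example, pair Priya→A, Hana→G, Finn→E, Zane→H, Gabe→B, Kai→C, Eli→I.
This saturates every doctor, so 7 is the maximum.

7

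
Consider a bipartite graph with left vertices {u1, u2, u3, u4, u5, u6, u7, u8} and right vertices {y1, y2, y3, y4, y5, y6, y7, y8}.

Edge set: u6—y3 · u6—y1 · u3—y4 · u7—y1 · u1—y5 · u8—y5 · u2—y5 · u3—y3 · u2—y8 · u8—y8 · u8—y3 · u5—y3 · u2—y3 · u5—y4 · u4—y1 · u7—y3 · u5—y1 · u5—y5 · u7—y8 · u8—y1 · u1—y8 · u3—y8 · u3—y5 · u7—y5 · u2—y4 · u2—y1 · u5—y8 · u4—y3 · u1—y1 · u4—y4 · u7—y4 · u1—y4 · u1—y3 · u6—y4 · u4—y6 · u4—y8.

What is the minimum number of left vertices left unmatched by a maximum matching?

2

A valid assignment of size 6: u1-y5, u2-y4, u3-y8, u4-y6, u5-y1, u6-y3.
The set {u1, u2, u3, u5, u6, u7, u8} has only 5 neighbours ({y1, y3, y4, y5, y8}), so by Hall's theorem at most 6 of the 8 left vertices can be matched.
That matches 6 of the 8, leaving 2 unmatched; no matching can do better.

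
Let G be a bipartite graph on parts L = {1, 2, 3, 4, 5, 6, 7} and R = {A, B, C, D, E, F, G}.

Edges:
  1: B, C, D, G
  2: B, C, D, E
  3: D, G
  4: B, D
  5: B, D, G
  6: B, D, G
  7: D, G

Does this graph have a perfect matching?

The set {3, 4, 5, 6, 7} has only 3 neighbours ({B, D, G}), so by Hall's theorem at most 5 of the 7 left vertices can be matched.
Hence no matching covers every left vertex.

No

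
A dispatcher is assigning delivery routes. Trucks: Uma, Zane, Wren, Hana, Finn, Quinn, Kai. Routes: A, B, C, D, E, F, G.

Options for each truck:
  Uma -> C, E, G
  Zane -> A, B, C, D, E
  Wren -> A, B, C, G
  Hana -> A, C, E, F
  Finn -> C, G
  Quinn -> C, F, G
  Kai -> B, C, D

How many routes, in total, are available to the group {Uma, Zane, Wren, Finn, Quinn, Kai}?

The union of neighbours of {Uma, Zane, Wren, Finn, Quinn, Kai} is {A, B, C, D, E, F, G}, which has 7 elements.
Since |N(S)| = 7 ≥ |S| = 6, Hall's condition holds for this subset.

7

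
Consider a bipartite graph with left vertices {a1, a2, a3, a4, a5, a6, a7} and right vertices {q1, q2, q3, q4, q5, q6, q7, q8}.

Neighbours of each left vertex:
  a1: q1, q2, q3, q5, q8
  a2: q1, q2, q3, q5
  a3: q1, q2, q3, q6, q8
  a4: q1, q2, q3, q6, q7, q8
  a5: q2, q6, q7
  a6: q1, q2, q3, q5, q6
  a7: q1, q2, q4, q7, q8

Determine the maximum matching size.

7

For example, pair a1-q8, a2-q5, a3-q1, a4-q7, a5-q2, a6-q6, a7-q4.
This saturates every left vertex, so 7 is the maximum.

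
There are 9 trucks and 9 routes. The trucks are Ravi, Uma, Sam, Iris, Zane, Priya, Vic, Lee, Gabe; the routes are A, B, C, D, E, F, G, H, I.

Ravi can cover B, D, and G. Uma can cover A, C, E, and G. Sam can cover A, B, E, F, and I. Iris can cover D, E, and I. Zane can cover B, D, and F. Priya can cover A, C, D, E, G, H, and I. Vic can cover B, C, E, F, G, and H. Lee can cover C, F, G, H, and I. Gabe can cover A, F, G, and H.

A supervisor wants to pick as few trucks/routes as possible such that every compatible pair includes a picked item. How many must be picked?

9

{Ravi, Uma, Sam, Iris, Zane, Priya, Vic, Lee, Gabe} is a vertex cover of size 9: every edge has an endpoint in this set.
No smaller cover exists because Ravi–G, Uma–C, Sam–I, Iris–D, Zane–B, Priya–A, Vic–E, Lee–H, Gabe–F is a matching of size 9, and a cover must include an endpoint of each of these disjoint edges (König's theorem).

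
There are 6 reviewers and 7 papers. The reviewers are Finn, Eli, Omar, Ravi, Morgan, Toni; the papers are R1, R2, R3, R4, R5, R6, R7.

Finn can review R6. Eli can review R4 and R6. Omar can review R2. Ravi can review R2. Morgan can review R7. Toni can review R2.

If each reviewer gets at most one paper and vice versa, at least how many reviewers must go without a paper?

For example, pair Finn–R6, Eli–R4, Omar–R2, Morgan–R7.
The set {Omar, Ravi, Toni} has only 1 neighbour ({R2}), so by Hall's theorem at most 4 of the 6 reviewers can be matched.
That matches 4 of the 6, leaving 2 unmatched; no matching can do better.

2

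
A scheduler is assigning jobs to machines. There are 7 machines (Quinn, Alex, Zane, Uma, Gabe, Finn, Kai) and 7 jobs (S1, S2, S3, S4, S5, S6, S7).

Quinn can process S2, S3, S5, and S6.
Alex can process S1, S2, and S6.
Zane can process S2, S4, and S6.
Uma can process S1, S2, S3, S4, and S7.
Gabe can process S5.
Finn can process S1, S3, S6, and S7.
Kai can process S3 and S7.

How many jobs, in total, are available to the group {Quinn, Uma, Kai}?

The union of neighbours of {Quinn, Uma, Kai} is {S1, S2, S3, S4, S5, S6, S7}, which has 7 elements.
Since |N(S)| = 7 ≥ |S| = 3, Hall's condition holds for this subset.

7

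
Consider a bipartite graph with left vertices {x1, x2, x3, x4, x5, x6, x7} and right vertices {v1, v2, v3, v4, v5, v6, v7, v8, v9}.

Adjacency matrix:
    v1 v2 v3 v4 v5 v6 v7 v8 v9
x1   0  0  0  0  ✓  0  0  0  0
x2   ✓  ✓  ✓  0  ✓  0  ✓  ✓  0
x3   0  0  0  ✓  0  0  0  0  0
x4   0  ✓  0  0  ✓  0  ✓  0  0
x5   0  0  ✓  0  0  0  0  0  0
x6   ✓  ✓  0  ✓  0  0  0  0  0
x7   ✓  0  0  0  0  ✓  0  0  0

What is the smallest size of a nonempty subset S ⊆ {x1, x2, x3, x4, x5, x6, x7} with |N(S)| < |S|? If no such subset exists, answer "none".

none

A matching saturating every left vertex exists, for instance x1→v5, x2→v8, x3→v4, x4→v7, x5→v3, x6→v2, x7→v6.
By Hall's marriage theorem, this means |N(S)| ≥ |S| for every subset S, so no violating subset exists.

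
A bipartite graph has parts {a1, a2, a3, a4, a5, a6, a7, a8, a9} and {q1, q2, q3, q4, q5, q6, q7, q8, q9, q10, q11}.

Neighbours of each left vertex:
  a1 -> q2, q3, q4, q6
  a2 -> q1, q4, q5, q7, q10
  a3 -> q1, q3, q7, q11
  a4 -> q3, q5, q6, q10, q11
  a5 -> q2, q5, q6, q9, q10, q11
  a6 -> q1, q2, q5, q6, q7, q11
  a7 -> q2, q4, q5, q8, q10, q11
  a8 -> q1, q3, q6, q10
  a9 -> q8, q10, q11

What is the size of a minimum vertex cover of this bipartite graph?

9

The 9 edges a1–q2, a2–q4, a3–q7, a4–q6, a5–q9, a6–q1, a7–q8, a8–q10, a9–q11 form a matching, so any vertex cover needs at least 9 vertices (one per matched edge).
Conversely {a1, a2, a3, a4, a5, a6, a7, a8, a9} meets every edge and has exactly 9 vertices, so 9 is optimal.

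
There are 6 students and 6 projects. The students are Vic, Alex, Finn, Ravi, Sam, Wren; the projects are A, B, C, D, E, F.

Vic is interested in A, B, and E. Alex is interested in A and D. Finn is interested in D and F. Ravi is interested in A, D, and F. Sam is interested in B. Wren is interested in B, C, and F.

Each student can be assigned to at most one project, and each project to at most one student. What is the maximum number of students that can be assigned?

6

One maximum matching: Vic-E, Alex-A, Finn-D, Ravi-F, Sam-B, Wren-C.
All 6 students are matched, so no larger matching exists.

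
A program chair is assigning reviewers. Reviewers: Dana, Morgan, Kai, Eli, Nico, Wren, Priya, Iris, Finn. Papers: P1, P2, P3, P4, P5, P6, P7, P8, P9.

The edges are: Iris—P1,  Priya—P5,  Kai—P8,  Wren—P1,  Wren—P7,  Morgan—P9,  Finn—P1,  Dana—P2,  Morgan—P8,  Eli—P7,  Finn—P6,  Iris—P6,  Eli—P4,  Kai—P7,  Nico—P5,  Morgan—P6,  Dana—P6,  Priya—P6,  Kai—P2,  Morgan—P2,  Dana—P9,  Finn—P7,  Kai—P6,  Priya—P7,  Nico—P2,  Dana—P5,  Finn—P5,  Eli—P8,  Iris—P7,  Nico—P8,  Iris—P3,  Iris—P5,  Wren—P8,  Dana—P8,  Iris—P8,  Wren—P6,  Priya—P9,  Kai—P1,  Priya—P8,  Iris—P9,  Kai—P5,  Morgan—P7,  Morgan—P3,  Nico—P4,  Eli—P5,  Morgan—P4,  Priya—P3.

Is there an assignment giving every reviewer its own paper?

A valid assignment of size 9: Dana–P9, Morgan–P2, Kai–P7, Eli–P4, Nico–P5, Wren–P6, Priya–P8, Iris–P3, Finn–P1.
All 9 reviewers are covered.

Yes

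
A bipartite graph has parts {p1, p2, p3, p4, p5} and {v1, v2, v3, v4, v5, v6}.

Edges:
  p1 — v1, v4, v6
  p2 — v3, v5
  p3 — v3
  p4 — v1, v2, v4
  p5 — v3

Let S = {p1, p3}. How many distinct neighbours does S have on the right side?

The union of neighbours of {p1, p3} is {v1, v3, v4, v6}, which has 4 elements.
Since |N(S)| = 4 ≥ |S| = 2, Hall's condition holds for this subset.

4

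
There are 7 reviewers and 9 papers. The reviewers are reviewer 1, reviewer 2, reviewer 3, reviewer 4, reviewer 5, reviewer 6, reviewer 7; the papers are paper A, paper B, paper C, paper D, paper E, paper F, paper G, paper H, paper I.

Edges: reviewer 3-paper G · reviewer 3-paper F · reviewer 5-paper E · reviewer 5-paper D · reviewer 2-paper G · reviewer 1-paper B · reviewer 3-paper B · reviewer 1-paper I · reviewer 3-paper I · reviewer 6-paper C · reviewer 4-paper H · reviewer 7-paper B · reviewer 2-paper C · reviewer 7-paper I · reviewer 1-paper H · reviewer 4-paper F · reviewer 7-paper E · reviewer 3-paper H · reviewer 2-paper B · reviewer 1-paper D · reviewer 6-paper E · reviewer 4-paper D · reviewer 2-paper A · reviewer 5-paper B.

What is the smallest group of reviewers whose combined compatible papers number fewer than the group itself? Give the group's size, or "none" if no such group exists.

none

A matching saturating every reviewer exists, for instance reviewer 1→paper D, reviewer 2→paper C, reviewer 3→paper G, reviewer 4→paper F, reviewer 5→paper B, reviewer 6→paper E, reviewer 7→paper I.
By Hall's marriage theorem, this means |N(S)| ≥ |S| for every subset S, so no violating subset exists.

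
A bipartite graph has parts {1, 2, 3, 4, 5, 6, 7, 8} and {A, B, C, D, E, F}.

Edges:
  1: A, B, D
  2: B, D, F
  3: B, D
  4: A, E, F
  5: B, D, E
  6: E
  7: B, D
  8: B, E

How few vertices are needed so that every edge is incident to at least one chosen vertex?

The 5 edges 1–A, 2–F, 3–D, 4–E, 5–B form a matching, so any vertex cover needs at least 5 vertices (one per matched edge).
Conversely {A, B, D, E, F} meets every edge and has exactly 5 vertices, so 5 is optimal.

5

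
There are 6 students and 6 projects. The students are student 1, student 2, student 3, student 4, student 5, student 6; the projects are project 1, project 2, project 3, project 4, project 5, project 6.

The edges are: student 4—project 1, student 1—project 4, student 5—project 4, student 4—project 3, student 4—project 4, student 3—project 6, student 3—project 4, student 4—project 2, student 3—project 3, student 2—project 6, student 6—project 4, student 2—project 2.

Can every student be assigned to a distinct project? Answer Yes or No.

The set {student 1, student 5, student 6} has only 1 neighbour ({project 4}), so by Hall's theorem at most 4 of the 6 students can be matched.
Hence no matching covers every student.

No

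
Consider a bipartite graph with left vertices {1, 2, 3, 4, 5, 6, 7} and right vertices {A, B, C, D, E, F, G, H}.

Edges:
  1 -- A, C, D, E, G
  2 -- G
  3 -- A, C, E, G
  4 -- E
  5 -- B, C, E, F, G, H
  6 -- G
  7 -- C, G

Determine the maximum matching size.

A valid assignment of size 6: 1-D, 2-G, 3-A, 4-E, 5-H, 7-C.
The set {2, 6} has only 1 neighbour ({G}), so by Hall's theorem at most 6 of the 7 left vertices can be matched.

6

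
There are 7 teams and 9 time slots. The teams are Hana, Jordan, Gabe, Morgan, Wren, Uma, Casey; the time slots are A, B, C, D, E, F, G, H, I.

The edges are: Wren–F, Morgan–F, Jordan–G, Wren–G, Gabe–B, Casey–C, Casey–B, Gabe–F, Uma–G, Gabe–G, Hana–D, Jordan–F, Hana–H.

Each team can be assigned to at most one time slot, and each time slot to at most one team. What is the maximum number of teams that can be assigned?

5

For example, pair Hana→D, Jordan→G, Gabe→B, Morgan→F, Casey→C.
The set {Jordan, Morgan, Wren, Uma} has only 2 neighbours ({F, G}), so by Hall's theorem at most 5 of the 7 teams can be matched.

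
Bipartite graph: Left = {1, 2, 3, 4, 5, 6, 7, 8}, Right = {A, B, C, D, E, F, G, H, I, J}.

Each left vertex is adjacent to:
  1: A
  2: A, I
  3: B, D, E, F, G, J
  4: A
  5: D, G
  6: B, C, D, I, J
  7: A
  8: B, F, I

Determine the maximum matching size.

A valid assignment of size 6: 1-A, 2-I, 3-G, 5-D, 6-J, 8-B.
The set {1, 4, 7} has only 1 neighbour ({A}), so by Hall's theorem at most 6 of the 8 left vertices can be matched.

6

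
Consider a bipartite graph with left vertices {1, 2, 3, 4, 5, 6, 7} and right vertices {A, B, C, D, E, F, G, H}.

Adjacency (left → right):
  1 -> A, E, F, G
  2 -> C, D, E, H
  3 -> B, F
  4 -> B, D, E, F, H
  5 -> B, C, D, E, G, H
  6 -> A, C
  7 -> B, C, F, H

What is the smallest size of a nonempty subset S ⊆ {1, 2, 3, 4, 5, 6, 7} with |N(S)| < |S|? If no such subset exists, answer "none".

none

A matching saturating every left vertex exists, for instance 1→G, 2→C, 3→F, 4→E, 5→H, 6→A, 7→B.
By Hall's marriage theorem, this means |N(S)| ≥ |S| for every subset S, so no violating subset exists.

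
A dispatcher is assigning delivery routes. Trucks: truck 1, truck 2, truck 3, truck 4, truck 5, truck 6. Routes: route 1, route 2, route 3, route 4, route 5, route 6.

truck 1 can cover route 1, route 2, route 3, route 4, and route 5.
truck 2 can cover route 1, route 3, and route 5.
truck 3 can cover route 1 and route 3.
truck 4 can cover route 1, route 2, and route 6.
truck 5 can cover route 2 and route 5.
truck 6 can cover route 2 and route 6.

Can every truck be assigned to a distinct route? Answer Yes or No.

A valid assignment of size 6: truck 1→route 4, truck 2→route 1, truck 3→route 3, truck 4→route 6, truck 5→route 5, truck 6→route 2.
Every truck is matched, so this is a perfect matching.

Yes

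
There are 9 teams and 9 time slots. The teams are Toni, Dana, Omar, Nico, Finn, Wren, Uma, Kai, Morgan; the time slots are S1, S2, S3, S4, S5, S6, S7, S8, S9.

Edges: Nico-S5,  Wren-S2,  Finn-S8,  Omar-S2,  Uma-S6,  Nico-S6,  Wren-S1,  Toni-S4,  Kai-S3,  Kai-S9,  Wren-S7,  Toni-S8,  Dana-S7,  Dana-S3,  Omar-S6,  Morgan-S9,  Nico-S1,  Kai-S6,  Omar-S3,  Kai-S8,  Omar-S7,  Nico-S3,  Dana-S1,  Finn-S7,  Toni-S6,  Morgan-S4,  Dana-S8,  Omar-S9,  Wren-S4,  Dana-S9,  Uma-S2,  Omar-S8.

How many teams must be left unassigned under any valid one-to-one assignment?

One maximum matching: Toni–S6, Dana–S3, Omar–S9, Nico–S5, Finn–S7, Wren–S1, Uma–S2, Kai–S8, Morgan–S4.
All 9 teams are matched, so no larger matching exists.
That matches 9 of the 9, leaving 0 unmatched; no matching can do better.

0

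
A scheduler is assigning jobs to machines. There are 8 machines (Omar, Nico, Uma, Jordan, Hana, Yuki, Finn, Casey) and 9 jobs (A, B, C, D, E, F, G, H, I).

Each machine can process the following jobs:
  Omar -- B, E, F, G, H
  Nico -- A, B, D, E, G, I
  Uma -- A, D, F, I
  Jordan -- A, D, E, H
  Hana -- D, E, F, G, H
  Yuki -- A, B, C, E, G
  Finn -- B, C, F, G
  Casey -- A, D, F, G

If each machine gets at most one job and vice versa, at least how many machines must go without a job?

A valid assignment of size 8: Omar–B, Nico–G, Uma–A, Jordan–D, Hana–H, Yuki–E, Finn–C, Casey–F.
This saturates every machine, so 8 is the maximum.
That matches 8 of the 8, leaving 0 unmatched; no matching can do better.

0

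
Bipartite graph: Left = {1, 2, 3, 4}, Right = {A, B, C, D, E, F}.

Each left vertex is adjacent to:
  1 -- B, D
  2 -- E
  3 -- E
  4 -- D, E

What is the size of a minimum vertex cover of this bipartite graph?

A maximum matching has 3 edges (e.g. 1–B, 2–E, 4–D).
By König's theorem the minimum vertex cover has the same size. One such cover is {1, 4, E}.

3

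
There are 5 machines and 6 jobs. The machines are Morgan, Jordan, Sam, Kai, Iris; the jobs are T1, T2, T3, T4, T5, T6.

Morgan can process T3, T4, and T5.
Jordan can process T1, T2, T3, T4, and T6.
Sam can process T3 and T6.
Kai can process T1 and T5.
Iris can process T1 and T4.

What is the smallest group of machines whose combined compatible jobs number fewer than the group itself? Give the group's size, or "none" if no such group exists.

A matching saturating every machine exists, for instance Morgan→T4, Jordan→T3, Sam→T6, Kai→T5, Iris→T1.
By Hall's marriage theorem, this means |N(S)| ≥ |S| for every subset S, so no violating subset exists.

none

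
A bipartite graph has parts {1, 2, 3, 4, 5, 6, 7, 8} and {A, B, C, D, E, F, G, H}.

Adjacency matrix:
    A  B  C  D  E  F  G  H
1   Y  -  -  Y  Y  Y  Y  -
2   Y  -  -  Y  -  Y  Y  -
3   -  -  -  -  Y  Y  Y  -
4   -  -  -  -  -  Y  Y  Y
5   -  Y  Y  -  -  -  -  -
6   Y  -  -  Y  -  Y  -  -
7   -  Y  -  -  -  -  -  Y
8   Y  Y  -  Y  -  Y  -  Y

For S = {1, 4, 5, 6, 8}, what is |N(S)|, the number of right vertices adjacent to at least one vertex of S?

8

The union of neighbours of {1, 4, 5, 6, 8} is {A, B, C, D, E, F, G, H}, which has 8 elements.
Since |N(S)| = 8 ≥ |S| = 5, Hall's condition holds for this subset.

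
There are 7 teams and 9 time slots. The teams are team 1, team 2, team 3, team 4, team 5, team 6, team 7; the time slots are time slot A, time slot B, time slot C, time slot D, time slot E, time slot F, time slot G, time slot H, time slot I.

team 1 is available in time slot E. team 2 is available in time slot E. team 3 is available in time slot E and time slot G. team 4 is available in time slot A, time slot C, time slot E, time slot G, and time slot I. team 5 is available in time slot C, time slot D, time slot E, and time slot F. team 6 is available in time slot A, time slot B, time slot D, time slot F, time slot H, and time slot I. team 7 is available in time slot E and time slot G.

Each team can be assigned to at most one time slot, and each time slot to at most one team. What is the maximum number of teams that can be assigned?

5

For example, pair team 1–time slot E, team 3–time slot G, team 4–time slot C, team 5–time slot F, team 6–time slot H.
The set {team 1, team 2, team 3, team 7} has only 2 neighbours ({time slot E, time slot G}), so by Hall's theorem at most 5 of the 7 teams can be matched.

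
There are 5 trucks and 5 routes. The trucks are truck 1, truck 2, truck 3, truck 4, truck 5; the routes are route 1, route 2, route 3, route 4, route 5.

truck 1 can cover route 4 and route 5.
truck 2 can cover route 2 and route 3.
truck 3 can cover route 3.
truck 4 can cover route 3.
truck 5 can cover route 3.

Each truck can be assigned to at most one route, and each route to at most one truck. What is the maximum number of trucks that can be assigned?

For example, pair truck 1–route 4, truck 2–route 2, truck 3–route 3.
The set {truck 3, truck 4, truck 5} has only 1 neighbour ({route 3}), so by Hall's theorem at most 3 of the 5 trucks can be matched.

3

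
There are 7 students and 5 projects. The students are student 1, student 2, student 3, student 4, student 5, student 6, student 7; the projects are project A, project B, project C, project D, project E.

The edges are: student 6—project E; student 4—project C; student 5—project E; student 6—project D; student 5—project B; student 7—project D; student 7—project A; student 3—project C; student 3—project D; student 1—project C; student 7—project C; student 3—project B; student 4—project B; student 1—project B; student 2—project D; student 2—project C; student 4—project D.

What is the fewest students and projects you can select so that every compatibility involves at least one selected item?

5

The 5 edges student 1–project B, student 2–project D, student 3–project C, student 5–project E, student 7–project A form a matching, so any vertex cover needs at least 5 vertices (one per matched edge).
Conversely {student 7, project B, project C, project D, project E} meets every edge and has exactly 5 vertices, so 5 is optimal.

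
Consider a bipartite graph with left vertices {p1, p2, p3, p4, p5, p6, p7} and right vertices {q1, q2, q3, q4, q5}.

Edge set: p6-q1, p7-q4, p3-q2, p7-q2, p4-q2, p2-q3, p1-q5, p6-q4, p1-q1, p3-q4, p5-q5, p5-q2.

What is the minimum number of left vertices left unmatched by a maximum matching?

One maximum matching: p1-q1, p2-q3, p3-q4, p4-q2, p5-q5.
The set {p1, p3, p4, p5, p6, p7} has only 4 neighbours ({q1, q2, q4, q5}), so by Hall's theorem at most 5 of the 7 left vertices can be matched.
That matches 5 of the 7, leaving 2 unmatched; no matching can do better.

2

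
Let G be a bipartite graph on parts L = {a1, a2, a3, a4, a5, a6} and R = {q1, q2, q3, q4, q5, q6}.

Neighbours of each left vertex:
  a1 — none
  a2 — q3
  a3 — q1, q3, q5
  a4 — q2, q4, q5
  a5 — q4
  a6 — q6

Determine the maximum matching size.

5

A valid assignment of size 5: a2-q3, a3-q5, a4-q2, a5-q4, a6-q6.
The set {a1} has only 0 neighbours (∅), so by Hall's theorem at most 5 of the 6 left vertices can be matched.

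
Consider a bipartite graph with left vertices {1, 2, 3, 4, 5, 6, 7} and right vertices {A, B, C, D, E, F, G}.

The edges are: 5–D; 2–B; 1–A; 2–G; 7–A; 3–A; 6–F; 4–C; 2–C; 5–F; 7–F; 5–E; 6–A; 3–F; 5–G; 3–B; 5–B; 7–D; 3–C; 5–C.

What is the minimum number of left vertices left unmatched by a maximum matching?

For example, pair 1-A, 2-G, 3-B, 4-C, 5-E, 6-F, 7-D.
All 7 left vertices are matched, so no larger matching exists.
That matches 7 of the 7, leaving 0 unmatched; no matching can do better.

0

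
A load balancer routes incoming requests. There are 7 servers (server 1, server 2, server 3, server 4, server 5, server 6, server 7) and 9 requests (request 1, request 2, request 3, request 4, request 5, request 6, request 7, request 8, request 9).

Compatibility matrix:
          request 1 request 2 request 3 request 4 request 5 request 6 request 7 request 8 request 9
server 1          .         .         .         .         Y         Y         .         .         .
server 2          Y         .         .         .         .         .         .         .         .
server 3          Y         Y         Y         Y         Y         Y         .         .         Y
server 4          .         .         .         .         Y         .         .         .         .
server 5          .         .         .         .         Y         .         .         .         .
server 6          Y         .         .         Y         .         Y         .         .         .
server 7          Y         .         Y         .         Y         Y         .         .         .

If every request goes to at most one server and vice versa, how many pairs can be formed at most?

6

For example, pair server 1-request 6, server 2-request 1, server 3-request 9, server 4-request 5, server 6-request 4, server 7-request 3.
The set {server 4, server 5} has only 1 neighbour ({request 5}), so by Hall's theorem at most 6 of the 7 servers can be matched.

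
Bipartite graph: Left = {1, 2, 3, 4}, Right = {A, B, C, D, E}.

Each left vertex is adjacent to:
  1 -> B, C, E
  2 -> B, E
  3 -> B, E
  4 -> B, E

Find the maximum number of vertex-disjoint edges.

For example, pair 1→C, 2→E, 3→B.
The set {2, 3, 4} has only 2 neighbours ({B, E}), so by Hall's theorem at most 3 of the 4 left vertices can be matched.

3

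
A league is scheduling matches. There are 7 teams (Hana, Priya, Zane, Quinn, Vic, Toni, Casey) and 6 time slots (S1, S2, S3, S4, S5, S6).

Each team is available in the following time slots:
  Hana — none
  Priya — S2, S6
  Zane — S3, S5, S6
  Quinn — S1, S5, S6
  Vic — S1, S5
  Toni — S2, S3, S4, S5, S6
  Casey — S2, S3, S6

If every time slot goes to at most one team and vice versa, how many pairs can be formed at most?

6

One maximum matching: Priya→S6, Zane→S3, Quinn→S1, Vic→S5, Toni→S4, Casey→S2.
The set {Hana} has only 0 neighbours (∅), so by Hall's theorem at most 6 of the 7 teams can be matched.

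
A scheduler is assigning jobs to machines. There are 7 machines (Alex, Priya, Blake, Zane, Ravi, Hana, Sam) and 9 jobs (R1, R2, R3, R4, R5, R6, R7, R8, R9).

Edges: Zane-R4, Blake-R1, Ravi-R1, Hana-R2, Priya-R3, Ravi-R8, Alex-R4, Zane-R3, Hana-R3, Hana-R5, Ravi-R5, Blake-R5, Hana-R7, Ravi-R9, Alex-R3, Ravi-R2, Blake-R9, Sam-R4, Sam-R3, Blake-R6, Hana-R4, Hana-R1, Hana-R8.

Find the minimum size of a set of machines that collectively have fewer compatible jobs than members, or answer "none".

3

Take S = {Alex, Priya, Zane}. Its neighbourhood is {R3, R4}, so |N(S)| = 2 < |S| = 3.
Every subset of size less than 3 has at least as many neighbours as members, so 3 is the minimum.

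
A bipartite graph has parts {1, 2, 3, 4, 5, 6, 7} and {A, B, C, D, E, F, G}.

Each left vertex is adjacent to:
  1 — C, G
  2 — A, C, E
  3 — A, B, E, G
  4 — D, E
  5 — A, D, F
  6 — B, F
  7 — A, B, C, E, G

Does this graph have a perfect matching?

Yes

One maximum matching: 1-C, 2-E, 3-B, 4-D, 5-A, 6-F, 7-G.
All 7 left vertices are covered.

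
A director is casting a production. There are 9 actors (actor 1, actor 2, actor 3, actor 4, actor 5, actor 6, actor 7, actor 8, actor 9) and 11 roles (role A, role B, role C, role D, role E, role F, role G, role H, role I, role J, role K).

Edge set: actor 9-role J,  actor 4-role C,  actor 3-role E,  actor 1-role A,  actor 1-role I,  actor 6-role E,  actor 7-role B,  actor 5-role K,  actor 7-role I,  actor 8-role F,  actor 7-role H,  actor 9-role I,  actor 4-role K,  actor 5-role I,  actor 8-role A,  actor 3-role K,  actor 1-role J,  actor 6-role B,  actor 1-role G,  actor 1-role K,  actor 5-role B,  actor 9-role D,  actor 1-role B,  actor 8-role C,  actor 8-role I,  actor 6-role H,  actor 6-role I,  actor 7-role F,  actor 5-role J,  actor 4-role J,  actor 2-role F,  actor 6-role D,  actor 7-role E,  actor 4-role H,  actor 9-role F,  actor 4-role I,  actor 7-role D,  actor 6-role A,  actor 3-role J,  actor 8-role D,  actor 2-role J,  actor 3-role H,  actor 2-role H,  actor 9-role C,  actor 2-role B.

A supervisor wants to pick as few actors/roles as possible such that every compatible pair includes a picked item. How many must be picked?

A maximum matching has 9 edges (e.g. actor 1–role G, actor 2–role B, actor 3–role E, actor 4–role J, actor 5–role K, actor 6–role I, actor 7–role H, actor 8–role F, actor 9–role C).
By König's theorem the minimum vertex cover has the same size. One such cover is {actor 1, actor 2, actor 3, actor 4, actor 5, actor 6, actor 7, actor 8, actor 9}.

9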